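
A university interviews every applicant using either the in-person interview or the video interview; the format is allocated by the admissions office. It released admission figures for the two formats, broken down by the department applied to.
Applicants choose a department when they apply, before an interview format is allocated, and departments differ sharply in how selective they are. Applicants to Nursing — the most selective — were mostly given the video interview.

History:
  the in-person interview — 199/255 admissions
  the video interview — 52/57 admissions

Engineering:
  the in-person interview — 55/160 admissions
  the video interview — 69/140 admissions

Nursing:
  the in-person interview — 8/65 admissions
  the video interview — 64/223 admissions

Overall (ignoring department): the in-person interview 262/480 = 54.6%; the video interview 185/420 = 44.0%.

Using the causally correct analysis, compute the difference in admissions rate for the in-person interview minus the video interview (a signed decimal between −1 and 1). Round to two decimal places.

-0.15

Department satisfies the back-door criterion: it is not a descendant of the interview format, and it blocks the spurious path from interview format to outcome. Adjusting for it (i.e., using the within-department rates) gives the causal effect.
Adjusting over the population distribution of department: 0.347·(0.780−0.912) + 0.333·(0.344−0.493) + 0.320·(0.123−0.287) = -0.148.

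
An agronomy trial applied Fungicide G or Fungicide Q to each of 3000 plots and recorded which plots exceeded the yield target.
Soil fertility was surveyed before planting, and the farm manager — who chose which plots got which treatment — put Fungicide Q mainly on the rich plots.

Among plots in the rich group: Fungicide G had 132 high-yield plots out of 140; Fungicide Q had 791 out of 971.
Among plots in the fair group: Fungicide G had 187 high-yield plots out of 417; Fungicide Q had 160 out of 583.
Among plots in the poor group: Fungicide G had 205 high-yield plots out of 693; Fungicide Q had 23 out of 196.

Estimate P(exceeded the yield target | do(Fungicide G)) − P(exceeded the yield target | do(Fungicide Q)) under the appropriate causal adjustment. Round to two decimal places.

+0.16

The stratified and pooled comparisons disagree (Fungicide G wins within each soil fertility; Fungicide Q wins overall), so the answer turns on the causal role of soil fertility.
Here soil fertility is a common cause — it drives both which fungicide a case falls under and the outcome. The crude comparison mixes populations; the stratum-specific rates are the causally relevant ones.
Adjusting over the population distribution of soil fertility: 0.370·(0.943−0.815) + 0.333·(0.448−0.274) + 0.296·(0.296−0.117) = +0.158.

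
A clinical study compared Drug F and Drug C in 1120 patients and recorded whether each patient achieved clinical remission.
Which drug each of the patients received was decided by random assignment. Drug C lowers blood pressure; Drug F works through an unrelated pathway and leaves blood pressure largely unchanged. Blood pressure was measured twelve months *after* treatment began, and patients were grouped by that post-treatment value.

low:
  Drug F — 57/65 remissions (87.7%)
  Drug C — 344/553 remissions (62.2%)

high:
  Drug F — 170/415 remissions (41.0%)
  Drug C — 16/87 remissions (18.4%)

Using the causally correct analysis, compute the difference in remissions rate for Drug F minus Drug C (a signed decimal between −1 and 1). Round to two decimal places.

Within every blood pressure level Drug F has the higher rate, yet pooled Drug C does — Simpson's reversal.
Stratifying would compare drugs among patients the drugs themselves sorted into blood pressure groups — a form of selection on an intermediate. The unconditioned pooled rates give the total causal effect.
The causal difference is the pooled difference: 0.473 − 0.562 = -0.090.

-0.09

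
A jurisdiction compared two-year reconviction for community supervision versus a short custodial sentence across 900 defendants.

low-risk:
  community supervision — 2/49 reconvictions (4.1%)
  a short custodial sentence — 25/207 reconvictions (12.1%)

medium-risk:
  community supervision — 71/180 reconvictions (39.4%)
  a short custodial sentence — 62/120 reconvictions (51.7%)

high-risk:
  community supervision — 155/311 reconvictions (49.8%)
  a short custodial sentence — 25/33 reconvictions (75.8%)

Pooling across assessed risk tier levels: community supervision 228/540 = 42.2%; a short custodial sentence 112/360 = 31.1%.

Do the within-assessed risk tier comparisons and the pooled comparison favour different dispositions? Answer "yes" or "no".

Within each assessed risk tier level (low-risk 4.1% vs 12.1%; medium-risk 39.4% vs 51.7%; high-risk 49.8% vs 75.8%), community supervision has the lower rate every time. Pooled: 42.2% vs 31.1% — a short custodial sentence has the lower rate overall. The two comparisons disagree.

yes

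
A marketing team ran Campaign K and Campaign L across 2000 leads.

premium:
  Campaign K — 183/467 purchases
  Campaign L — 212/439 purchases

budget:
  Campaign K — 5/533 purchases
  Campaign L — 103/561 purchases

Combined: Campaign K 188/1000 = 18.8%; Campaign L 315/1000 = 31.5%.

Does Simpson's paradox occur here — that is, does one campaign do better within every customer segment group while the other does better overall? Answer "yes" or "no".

Within each customer segment level (premium 39.2% vs 48.3%; budget 0.9% vs 18.4%), Campaign L has the higher rate every time. Pooled: 18.8% vs 31.5% — Campaign L has the higher rate overall. They agree.

no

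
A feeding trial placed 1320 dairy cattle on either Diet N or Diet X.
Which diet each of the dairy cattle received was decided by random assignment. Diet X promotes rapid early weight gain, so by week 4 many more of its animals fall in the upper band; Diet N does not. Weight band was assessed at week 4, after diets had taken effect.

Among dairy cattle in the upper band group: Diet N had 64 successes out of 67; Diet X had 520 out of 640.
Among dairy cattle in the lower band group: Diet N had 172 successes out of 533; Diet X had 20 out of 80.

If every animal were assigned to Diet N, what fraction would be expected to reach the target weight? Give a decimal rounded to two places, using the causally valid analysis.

0.39

Within every week-4 weight band level Diet N has the higher rate, yet pooled Diet X does — Simpson's reversal.
Stratifying would compare diets among dairy cattle the diets themselves sorted into week-4 weight band groups — a form of selection on an intermediate. The unconditioned pooled rates give the total causal effect.
So P(outcome | do(Diet N)) is just the pooled rate for Diet N: 236/600 = 0.393.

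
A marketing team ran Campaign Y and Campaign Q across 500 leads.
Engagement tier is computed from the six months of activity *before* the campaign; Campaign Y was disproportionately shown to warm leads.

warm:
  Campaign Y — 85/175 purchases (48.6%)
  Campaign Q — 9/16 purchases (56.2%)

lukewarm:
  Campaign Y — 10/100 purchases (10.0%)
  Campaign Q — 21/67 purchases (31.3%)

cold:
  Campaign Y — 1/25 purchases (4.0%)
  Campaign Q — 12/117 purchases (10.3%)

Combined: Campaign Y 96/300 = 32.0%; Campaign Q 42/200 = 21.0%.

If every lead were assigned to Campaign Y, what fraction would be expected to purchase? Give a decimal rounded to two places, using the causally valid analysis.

Engagement tier is set before the campaign has any effect — it is not caused by the campaign — and it independently drives the outcome. That makes it a confounder, so the causal comparison is within engagement tier levels.
Standardising Campaign Y to the population engagement tier mix: 0.382·85/175 + 0.334·10/100 + 0.284·1/25 = 0.230.

0.23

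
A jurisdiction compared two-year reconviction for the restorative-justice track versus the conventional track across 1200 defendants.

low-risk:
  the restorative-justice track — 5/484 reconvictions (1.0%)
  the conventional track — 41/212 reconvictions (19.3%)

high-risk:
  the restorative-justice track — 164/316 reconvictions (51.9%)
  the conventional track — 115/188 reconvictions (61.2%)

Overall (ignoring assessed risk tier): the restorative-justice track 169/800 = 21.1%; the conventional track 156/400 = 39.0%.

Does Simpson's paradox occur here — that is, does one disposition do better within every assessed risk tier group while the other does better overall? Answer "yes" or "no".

no

Within each assessed risk tier level (low-risk 1.0% vs 19.3%; high-risk 51.9% vs 61.2%), the restorative-justice track has the lower rate every time. Pooled: 21.1% vs 39.0% — the restorative-justice track has the lower rate overall. They agree.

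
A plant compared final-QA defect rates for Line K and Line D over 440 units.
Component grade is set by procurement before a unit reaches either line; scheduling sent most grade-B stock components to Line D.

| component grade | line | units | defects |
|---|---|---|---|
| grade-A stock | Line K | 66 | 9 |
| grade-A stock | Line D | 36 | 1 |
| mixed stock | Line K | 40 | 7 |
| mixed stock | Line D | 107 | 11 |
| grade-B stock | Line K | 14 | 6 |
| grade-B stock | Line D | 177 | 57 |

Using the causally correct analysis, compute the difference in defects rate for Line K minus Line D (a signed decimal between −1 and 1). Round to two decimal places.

+0.10

Within every component grade level Line D has the lower rate, yet pooled Line K does — Simpson's reversal.
Here component grade is a common cause — it drives both which line a case falls under and the outcome. The crude comparison mixes populations; the stratum-specific rates are the causally relevant ones.
Adjusting over the population distribution of component grade: 0.232·(0.136−0.028) + 0.334·(0.175−0.103) + 0.434·(0.429−0.322) = +0.096.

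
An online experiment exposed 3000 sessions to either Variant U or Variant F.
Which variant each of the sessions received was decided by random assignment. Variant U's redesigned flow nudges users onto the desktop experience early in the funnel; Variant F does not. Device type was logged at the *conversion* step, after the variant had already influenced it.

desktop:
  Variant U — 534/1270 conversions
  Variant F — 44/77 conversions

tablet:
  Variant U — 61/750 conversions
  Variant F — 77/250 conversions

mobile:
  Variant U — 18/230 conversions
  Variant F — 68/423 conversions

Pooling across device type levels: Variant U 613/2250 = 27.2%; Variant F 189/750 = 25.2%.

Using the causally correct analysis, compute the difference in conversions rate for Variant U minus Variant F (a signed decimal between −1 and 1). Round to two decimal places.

The device type-specific comparison favours Variant F throughout, but the pooled figures favour Variant U. The question is whether to condition on device type.
Device type is recorded after the variant and is itself shifted by it — it sits on the causal path from variant to outcome. Conditioning on a mediator would strip out part of the effect we want; the pooled comparison gives the total causal effect.
The causal difference is the pooled difference: 0.272 − 0.252 = +0.020.

+0.02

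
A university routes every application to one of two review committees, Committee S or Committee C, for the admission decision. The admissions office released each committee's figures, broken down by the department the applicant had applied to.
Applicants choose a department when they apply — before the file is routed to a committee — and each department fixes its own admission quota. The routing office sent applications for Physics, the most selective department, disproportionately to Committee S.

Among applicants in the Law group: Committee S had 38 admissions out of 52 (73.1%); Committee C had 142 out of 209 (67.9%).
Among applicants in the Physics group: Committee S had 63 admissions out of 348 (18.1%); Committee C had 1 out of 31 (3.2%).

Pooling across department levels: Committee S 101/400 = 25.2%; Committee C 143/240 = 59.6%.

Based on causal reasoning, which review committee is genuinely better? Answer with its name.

Committee S

Within every department level Committee S has the higher rate, yet pooled Committee C does — Simpson's reversal.
Department is set before the review committee has any effect — it is not caused by the review committee — and it independently drives the outcome. That makes it a confounder, so the causal comparison is within department levels.
Within each level — Law: 73.1% vs 67.9%; Physics: 18.1% vs 3.2% — Committee S is higher every time.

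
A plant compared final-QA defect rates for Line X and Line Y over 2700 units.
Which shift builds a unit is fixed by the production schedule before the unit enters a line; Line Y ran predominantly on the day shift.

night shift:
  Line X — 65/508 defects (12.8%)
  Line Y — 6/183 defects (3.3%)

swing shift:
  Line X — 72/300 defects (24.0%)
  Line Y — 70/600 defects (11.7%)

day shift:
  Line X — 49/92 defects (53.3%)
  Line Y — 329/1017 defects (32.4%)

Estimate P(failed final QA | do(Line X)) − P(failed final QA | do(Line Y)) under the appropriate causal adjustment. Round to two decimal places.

+0.15

Here shift is a common cause — it drives both which line a case falls under and the outcome. The crude comparison mixes populations; the stratum-specific rates are the causally relevant ones.
Adjusting over the population distribution of shift: 0.256·(0.128−0.033) + 0.333·(0.240−0.117) + 0.411·(0.533−0.324) = +0.151.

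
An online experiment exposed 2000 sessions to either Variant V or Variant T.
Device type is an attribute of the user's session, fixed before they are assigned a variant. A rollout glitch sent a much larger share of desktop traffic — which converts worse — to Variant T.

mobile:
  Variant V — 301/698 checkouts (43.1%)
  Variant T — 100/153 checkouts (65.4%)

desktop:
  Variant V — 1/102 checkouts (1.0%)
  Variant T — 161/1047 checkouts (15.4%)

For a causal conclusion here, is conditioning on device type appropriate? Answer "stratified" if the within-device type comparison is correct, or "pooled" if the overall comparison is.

Here device type is a common cause — it drives both which variant a case falls under and the outcome. The crude comparison mixes populations; the stratum-specific rates are the causally relevant ones.
Within each level — mobile: 43.1% vs 65.4%; desktop: 1.0% vs 15.4% — Variant T is higher every time.

stratified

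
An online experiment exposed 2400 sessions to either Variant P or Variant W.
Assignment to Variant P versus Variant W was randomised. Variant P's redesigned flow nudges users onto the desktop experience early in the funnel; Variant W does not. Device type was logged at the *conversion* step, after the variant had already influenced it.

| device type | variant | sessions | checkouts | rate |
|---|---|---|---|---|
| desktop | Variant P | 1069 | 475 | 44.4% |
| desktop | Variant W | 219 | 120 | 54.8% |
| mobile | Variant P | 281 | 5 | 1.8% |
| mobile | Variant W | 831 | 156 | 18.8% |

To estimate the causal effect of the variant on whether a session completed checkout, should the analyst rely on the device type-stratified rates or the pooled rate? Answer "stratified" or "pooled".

pooled

Within every device type level Variant W has the higher rate, yet pooled Variant P does — Simpson's reversal.
Device type is downstream of the variant. One should not condition on a consequence of treatment, so the overall rates are the right comparison.
Pooled: Variant P 35.6% vs Variant W 26.3%; Variant P is higher overall.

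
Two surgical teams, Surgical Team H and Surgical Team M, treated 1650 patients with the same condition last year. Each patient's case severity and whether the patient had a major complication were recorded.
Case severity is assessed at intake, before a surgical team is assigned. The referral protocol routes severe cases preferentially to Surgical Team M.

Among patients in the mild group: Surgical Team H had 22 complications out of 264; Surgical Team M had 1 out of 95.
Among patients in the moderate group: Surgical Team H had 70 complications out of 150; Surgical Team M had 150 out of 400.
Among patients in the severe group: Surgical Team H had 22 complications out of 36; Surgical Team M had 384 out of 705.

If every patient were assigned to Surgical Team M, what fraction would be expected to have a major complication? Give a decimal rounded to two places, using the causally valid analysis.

0.37

The imbalance in case severity arose from how patients were allocated, not from anything the surgical team did; and case severity independently affects the outcome. The pooled gap is confounded — condition on case severity.
Standardising Surgical Team M to the population case severity mix: 0.218·1/95 + 0.333·150/400 + 0.449·384/705 = 0.372.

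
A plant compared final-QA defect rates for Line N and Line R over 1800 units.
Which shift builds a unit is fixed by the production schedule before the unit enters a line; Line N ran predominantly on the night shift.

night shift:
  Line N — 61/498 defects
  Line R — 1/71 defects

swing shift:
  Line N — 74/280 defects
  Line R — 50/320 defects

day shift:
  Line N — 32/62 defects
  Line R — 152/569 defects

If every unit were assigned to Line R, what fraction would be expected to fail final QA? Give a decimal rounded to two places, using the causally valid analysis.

0.15

Shift is set before the line has any effect — it is not caused by the line — and it independently drives the outcome. That makes it a confounder, so the causal comparison is within shift levels.
Standardising Line R to the population shift mix: 0.316·1/71 + 0.333·50/320 + 0.351·152/569 = 0.150.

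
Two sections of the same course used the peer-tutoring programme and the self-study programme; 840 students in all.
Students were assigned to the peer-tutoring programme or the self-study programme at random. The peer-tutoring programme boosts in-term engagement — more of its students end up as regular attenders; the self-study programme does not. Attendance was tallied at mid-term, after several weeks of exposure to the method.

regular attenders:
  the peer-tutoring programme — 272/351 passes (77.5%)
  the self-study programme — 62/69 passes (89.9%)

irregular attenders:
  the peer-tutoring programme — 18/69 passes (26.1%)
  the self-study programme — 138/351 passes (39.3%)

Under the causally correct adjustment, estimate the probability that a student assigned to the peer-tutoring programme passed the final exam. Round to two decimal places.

The stratified and pooled comparisons disagree (the self-study programme wins within each mid-term attendance; the peer-tutoring programme wins overall), so the answer turns on the causal role of mid-term attendance.
Mid-term attendance lies on the pathway teaching method → mid-term attendance → outcome, so adjusting for it blocks the indirect effect. For the total causal effect of teaching method, use the unadjusted pooled rates.
So P(outcome | do(the peer-tutoring programme)) is just the pooled rate for the peer-tutoring programme: 290/420 = 0.690.

0.69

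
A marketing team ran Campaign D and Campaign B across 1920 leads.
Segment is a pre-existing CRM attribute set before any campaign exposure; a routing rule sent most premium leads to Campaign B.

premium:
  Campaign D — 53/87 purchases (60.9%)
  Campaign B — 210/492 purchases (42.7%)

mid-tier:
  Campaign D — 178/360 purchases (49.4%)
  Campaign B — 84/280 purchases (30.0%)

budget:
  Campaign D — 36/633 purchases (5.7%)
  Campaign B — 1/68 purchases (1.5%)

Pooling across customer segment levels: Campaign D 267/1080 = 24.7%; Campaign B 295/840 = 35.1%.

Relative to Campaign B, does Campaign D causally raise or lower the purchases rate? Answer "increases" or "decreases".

The customer segment-specific comparison favours Campaign D throughout, but the pooled figures favour Campaign B. The question is whether to condition on customer segment.
Since customer segment is a pre-existing factor (not a product of the campaign) and it affects the outcome on its own, it is a confounder. The stratified rates, not the pooled rate, identify the causal effect.
Within each level — premium: 60.9% vs 42.7%; mid-tier: 49.4% vs 30.0%; budget: 5.7% vs 1.5% — Campaign D is higher every time.

increases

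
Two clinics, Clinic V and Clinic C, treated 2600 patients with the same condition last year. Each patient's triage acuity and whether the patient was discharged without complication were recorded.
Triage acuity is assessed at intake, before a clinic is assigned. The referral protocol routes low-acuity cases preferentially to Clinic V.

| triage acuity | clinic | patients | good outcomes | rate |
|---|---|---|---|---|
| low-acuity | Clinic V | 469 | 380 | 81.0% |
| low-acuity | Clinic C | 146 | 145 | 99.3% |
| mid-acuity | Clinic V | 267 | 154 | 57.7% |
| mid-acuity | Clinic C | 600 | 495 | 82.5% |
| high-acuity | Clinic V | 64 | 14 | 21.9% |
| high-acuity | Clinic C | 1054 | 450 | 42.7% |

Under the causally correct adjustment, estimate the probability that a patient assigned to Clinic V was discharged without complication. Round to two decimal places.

Triage acuity is set before the clinic has any effect — it is not caused by the clinic — and it independently drives the outcome. That makes it a confounder, so the causal comparison is within triage acuity levels.
Standardising Clinic V to the population triage acuity mix: 0.237·380/469 + 0.333·154/267 + 0.430·14/64 = 0.478.

0.48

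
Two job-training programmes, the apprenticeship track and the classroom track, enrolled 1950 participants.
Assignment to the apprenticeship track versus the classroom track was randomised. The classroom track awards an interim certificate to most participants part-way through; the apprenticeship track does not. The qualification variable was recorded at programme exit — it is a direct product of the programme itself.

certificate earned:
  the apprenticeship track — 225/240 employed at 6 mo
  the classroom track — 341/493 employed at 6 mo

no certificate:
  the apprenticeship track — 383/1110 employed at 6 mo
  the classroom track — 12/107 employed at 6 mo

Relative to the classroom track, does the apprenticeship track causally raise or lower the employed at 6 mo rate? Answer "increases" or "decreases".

decreases

Within every qualification attained during the programme level the apprenticeship track has the higher rate, yet pooled the classroom track does — Simpson's reversal.
Qualification attained during the programme here is a post-treatment variable shaped by the programme; conditioning on it would introduce bias rather than remove it. The overall comparison is the causal one.
Pooled: the apprenticeship track 45.0% vs the classroom track 58.8%; the classroom track is higher overall.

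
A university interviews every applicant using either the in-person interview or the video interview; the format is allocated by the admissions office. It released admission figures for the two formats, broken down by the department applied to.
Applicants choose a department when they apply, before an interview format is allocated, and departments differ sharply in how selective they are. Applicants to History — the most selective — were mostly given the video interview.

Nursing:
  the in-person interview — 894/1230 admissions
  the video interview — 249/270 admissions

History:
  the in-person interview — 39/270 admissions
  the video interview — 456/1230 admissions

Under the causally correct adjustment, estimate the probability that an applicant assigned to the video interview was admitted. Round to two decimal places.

The department-specific comparison favours the video interview throughout, but the pooled figures favour the in-person interview. The question is whether to condition on department.
Here department is a common cause — it drives both which interview format a case falls under and the outcome. The crude comparison mixes populations; the stratum-specific rates are the causally relevant ones.
Standardising the video interview to the population department mix: 0.500·249/270 + 0.500·456/1230 = 0.646.

0.65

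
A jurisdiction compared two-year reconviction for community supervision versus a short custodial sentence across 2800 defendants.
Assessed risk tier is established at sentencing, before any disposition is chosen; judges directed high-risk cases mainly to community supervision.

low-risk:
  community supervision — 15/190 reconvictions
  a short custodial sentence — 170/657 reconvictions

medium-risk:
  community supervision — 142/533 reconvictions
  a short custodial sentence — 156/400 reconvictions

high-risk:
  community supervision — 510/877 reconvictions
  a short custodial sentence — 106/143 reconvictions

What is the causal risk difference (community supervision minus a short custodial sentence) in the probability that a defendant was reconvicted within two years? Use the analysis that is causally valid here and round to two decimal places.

Since assessed risk tier is a pre-existing factor (not a product of the disposition) and it affects the outcome on its own, it is a confounder. The stratified rates, not the pooled rate, identify the causal effect.
Adjusting over the population distribution of assessed risk tier: 0.302·(0.079−0.259) + 0.333·(0.266−0.390) + 0.364·(0.582−0.741) = -0.154.

-0.15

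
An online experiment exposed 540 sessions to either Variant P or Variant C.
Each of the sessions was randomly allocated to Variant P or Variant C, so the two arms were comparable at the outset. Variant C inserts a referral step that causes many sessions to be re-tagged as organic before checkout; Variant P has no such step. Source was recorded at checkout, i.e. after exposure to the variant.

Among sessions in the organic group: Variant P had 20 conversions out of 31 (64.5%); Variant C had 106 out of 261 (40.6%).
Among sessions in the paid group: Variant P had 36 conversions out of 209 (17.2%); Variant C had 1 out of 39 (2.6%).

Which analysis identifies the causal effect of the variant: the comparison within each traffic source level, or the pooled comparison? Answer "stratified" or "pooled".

The stratified and pooled comparisons disagree (Variant P wins within each traffic source; Variant C wins overall), so the answer turns on the causal role of traffic source.
The distribution of traffic source is itself part of what the variant does — it is an intermediate outcome. Holding it fixed would remove that part of the effect; the total effect is the pooled difference.
Pooled: Variant P 23.3% vs Variant C 35.7%; Variant C is higher overall.

pooled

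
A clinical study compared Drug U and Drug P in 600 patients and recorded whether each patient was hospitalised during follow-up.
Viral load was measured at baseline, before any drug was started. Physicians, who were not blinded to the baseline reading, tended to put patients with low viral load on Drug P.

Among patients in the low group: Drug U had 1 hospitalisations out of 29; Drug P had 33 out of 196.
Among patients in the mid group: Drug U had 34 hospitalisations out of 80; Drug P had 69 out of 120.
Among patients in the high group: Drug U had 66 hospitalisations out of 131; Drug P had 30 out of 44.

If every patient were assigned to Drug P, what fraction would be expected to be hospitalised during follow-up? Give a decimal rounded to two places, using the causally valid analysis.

Drug U is lower inside every viral load stratum but Drug P is lower in aggregate. Whether to stratify depends on how viral load relates to the drug.
Since viral load is a pre-existing factor (not a product of the drug) and it affects the outcome on its own, it is a confounder. The stratified rates, not the pooled rate, identify the causal effect.
Standardising Drug P to the population viral load mix: 0.375·33/196 + 0.333·69/120 + 0.292·30/44 = 0.454.

0.45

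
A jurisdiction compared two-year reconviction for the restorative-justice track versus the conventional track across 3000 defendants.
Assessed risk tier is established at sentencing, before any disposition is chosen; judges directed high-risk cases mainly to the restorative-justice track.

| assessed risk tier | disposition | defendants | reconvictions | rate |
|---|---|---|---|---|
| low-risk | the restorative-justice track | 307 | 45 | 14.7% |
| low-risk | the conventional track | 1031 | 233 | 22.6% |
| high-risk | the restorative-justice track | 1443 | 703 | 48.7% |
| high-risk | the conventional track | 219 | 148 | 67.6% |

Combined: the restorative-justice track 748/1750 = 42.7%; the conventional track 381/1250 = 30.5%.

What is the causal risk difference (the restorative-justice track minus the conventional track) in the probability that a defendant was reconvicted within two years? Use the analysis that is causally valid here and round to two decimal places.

-0.14

Here assessed risk tier is a common cause — it drives both which disposition a case falls under and the outcome. The crude comparison mixes populations; the stratum-specific rates are the causally relevant ones.
Adjusting over the population distribution of assessed risk tier: 0.446·(0.147−0.226) + 0.554·(0.487−0.676) = -0.140.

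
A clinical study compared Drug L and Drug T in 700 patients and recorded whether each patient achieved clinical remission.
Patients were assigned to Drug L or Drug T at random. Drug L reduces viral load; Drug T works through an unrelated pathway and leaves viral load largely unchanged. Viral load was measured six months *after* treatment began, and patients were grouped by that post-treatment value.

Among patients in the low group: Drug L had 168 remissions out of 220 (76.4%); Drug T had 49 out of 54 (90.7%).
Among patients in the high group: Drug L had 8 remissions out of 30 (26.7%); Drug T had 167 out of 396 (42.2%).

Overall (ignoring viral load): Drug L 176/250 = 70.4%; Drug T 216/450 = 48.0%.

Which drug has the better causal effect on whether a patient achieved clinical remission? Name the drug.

Drug L

Stratifying would compare drugs among patients the drugs themselves sorted into viral load groups — a form of selection on an intermediate. The unconditioned pooled rates give the total causal effect.
Pooled: Drug L 70.4% vs Drug T 48.0%; Drug L is higher overall.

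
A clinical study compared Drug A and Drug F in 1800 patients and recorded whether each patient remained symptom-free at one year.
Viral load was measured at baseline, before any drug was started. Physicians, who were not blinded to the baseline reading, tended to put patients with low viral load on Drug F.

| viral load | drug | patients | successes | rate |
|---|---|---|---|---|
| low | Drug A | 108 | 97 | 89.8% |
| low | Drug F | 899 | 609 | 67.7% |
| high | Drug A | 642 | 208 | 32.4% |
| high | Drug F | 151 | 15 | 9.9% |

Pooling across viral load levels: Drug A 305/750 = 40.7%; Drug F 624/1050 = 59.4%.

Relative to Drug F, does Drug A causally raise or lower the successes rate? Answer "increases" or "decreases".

Since viral load is a pre-existing factor (not a product of the drug) and it affects the outcome on its own, it is a confounder. The stratified rates, not the pooled rate, identify the causal effect.
Within each level — low: 89.8% vs 67.7%; high: 32.4% vs 9.9% — Drug A is higher every time.

increases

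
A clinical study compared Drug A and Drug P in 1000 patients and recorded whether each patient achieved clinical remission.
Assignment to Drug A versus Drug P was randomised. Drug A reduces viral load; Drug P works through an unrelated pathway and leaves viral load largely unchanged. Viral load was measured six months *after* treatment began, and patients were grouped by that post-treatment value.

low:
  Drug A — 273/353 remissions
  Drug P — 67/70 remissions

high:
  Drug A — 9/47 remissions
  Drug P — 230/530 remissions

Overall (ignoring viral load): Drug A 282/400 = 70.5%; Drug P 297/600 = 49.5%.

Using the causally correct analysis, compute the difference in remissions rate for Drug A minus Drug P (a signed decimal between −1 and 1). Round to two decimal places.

+0.21

Within every viral load level Drug P has the higher rate, yet pooled Drug A does — Simpson's reversal.
The distribution of viral load is itself part of what the drug does — it is an intermediate outcome. Holding it fixed would remove that part of the effect; the total effect is the pooled difference.
The causal difference is the pooled difference: 0.705 − 0.495 = +0.210.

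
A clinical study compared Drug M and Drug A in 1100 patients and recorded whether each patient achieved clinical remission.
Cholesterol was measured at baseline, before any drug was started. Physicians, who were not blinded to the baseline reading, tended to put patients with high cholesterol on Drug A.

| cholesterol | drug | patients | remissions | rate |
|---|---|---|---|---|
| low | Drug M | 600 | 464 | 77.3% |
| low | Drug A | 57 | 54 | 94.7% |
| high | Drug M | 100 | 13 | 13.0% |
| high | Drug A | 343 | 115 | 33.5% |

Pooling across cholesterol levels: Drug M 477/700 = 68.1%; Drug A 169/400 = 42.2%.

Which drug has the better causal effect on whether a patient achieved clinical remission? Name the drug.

Cholesterol is set before the drug has any effect — it is not caused by the drug — and it independently drives the outcome. That makes it a confounder, so the causal comparison is within cholesterol levels.
Within each level — low: 77.3% vs 94.7%; high: 13.0% vs 33.5% — Drug A is higher every time.

Drug A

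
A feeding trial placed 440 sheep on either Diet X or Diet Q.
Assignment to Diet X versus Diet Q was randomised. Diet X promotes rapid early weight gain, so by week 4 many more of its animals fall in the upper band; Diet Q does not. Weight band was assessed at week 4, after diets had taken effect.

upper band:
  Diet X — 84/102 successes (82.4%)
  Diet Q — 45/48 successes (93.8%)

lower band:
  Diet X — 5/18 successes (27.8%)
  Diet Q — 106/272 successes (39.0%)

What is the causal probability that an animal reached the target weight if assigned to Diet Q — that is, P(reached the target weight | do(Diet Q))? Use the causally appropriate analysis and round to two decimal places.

The stratified and pooled comparisons disagree (Diet Q wins within each week-4 weight band; Diet X wins overall), so the answer turns on the causal role of week-4 weight band.
Week-4 weight band is recorded after the diet and is itself shifted by it — it sits on the causal path from diet to outcome. Conditioning on a mediator would strip out part of the effect we want; the pooled comparison gives the total causal effect.
So P(outcome | do(Diet Q)) is just the pooled rate for Diet Q: 151/320 = 0.472.

0.47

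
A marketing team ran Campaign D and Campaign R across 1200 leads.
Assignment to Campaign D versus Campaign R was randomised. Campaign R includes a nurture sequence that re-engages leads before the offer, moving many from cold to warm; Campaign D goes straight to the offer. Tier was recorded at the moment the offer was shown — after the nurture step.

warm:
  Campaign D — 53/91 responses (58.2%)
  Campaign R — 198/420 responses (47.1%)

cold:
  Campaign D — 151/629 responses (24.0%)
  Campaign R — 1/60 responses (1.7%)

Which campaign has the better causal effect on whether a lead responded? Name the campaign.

Engagement tier here is a post-treatment variable shaped by the campaign; conditioning on it would introduce bias rather than remove it. The overall comparison is the causal one.
Pooled: Campaign D 28.3% vs Campaign R 41.5%; Campaign R is higher overall.

Campaign R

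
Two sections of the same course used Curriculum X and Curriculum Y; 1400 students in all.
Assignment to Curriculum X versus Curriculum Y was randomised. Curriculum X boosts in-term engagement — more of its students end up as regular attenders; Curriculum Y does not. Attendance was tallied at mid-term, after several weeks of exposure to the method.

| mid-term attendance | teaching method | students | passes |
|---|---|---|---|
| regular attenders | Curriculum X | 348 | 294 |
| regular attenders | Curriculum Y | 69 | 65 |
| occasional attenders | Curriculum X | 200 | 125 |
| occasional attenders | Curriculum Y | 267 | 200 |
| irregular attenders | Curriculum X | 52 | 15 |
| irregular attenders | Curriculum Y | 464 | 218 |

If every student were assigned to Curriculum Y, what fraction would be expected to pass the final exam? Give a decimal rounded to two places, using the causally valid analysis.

0.60

Mid-term attendance lies on the pathway teaching method → mid-term attendance → outcome, so adjusting for it blocks the indirect effect. For the total causal effect of teaching method, use the unadjusted pooled rates.
So P(outcome | do(Curriculum Y)) is just the pooled rate for Curriculum Y: 483/800 = 0.604.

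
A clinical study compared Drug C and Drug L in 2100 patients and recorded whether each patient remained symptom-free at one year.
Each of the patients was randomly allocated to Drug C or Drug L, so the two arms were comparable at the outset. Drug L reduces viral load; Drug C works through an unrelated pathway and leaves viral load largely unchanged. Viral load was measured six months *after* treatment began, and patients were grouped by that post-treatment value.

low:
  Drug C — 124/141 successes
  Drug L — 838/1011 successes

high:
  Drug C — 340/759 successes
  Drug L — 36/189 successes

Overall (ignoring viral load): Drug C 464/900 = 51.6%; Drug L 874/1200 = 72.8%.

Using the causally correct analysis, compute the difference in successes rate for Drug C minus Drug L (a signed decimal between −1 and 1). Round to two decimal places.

Within every viral load level Drug C has the higher rate, yet pooled Drug L does — Simpson's reversal.
The distribution of viral load is itself part of what the drug does — it is an intermediate outcome. Holding it fixed would remove that part of the effect; the total effect is the pooled difference.
The causal difference is the pooled difference: 0.516 − 0.728 = -0.213.

-0.21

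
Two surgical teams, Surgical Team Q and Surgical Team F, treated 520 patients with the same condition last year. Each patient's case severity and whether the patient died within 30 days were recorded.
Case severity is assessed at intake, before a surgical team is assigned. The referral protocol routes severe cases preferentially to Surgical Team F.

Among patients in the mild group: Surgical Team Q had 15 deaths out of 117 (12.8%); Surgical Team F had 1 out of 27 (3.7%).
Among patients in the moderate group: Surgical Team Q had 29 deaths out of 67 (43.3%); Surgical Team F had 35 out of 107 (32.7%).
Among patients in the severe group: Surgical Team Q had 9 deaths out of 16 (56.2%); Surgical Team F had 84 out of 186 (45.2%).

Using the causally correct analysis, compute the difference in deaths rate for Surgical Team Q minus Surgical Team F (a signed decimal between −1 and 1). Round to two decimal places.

Case severity satisfies the back-door criterion: it is not a descendant of the surgical team, and it blocks the spurious path from surgical team to outcome. Adjusting for it (i.e., using the within-case severity rates) gives the causal effect.
Adjusting over the population distribution of case severity: 0.277·(0.128−0.037) + 0.335·(0.433−0.327) + 0.388·(0.562−0.452) = +0.104.

+0.10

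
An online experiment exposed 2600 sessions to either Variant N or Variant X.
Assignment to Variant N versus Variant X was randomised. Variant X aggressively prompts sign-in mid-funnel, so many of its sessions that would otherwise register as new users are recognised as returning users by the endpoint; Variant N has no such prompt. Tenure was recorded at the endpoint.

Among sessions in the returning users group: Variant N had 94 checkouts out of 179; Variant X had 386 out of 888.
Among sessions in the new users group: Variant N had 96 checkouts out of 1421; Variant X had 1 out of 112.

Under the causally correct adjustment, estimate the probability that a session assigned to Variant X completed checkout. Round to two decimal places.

Because the variant influences user tenure, user tenure is a post-treatment mediator, not a confounder. Stratifying on it would bias the estimate; the causal effect is the crude pooled difference.
So P(outcome | do(Variant X)) is just the pooled rate for Variant X: 387/1000 = 0.387.

0.39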